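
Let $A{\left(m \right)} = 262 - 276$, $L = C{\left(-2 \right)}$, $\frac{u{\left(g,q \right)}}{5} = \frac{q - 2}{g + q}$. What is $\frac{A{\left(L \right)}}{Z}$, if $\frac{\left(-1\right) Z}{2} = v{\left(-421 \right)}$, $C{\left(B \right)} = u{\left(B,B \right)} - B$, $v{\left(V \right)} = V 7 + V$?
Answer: $- \frac{7}{3368} \approx -0.0020784$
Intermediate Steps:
$u{\left(g,q \right)} = \frac{5 \left(-2 + q\right)}{g + q}$ ($u{\left(g,q \right)} = 5 \frac{q - 2}{g + q} = 5 \frac{-2 + q}{g + q} = \frac{5 \left(-2 + q\right)}{g + q}$)
$v{\left(V \right)} = 8 V$ ($v{\left(V \right)} = 7 V + V = 8 V$)
$C{\left(B \right)} = - B + \frac{5 \left(-2 + B\right)}{2 B}$ ($C{\left(B \right)} = \frac{5 \left(-2 + B\right)}{B + B} - B = \frac{5 \left(-2 + B\right)}{2 B} - B = - B + \frac{5 \left(-2 + B\right)}{2 B}$)
$Z = 6736$ ($Z = - 2 \cdot 8 \left(-421\right) = \left(-2\right) \left(-3368\right) = 6736$)
$L = 7$ ($L = \frac{5}{2} - -2 - \frac{5}{-2} = \frac{5}{2} + 2 - - \frac{5}{2} = \frac{5}{2} + 2 + \frac{5}{2} = 7$)
$A{\left(m \right)} = -14$
$\frac{A{\left(L \right)}}{Z} = - \frac{14}{6736} = \left(-14\right) \frac{1}{6736} = - \frac{7}{3368}$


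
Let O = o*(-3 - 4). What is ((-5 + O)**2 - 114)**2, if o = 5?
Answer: 2208196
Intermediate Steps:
O = -35 (O = 5*(-3 - 4) = 5*(-7) = -35)
((-5 + O)**2 - 114)**2 = ((-5 - 35)**2 - 114)**2 = ((-40)**2 - 114)**2 = (1600 - 114)**2 = 1486**2 = 2208196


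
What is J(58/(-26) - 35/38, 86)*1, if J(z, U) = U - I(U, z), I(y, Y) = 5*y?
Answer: -344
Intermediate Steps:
J(z, U) = -4*U (J(z, U) = U - 5*U = -4*U)
J(58/(-26) - 35/38, 86)*1 = -4*86*1 = -344*1 = -344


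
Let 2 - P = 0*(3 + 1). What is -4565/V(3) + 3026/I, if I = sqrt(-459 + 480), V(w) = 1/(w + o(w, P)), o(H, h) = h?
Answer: -22825 + 3026*sqrt(21)/21 ≈ -22165.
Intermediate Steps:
P = 2 (P = 2 - 0*(3 + 1) = 2 - 0*4 = 2 - 1*0 = 2 + 0 = 2)
V(w) = 1/(2 + w) (V(w) = 1/(w + 2) = 1/(2 + w))
I = sqrt(21) ≈ 4.5826
-4565/V(3) + 3026/I = -4565/(1/(2 + 3)) + 3026/(sqrt(21)) = -4565/(1/5) + 3026*(sqrt(21)/21) = -4565/1/5 + 3026*sqrt(21)/21 = -4565*5 + 3026*sqrt(21)/21 = -22825 + 3026*sqrt(21)/21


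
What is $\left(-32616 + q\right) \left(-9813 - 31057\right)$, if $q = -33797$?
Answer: $2714299310$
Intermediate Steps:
$\left(-32616 + q\right) \left(-9813 - 31057\right) = \left(-32616 - 33797\right) \left(-9813 - 31057\right) = \left(-66413\right) \left(-40870\right) = 2714299310$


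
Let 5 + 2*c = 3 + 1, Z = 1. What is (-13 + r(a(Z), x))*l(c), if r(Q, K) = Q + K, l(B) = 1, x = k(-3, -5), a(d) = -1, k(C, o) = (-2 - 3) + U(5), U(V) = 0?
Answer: -19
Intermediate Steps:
k(C, o) = -5 (k(C, o) = (-2 - 3) + 0 = -5 + 0 = -5)
c = -½ (c = -5/2 + (3 + 1)/2 = -5/2 + (½)*4 = -5/2 + 2 = -½ ≈ -0.50000)
x = -5
r(Q, K) = K + Q
(-13 + r(a(Z), x))*l(c) = (-13 + (-5 - 1))*1 = (-13 - 6)*1 = -19*1 = -19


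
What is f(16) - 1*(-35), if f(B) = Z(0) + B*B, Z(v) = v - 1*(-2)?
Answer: 293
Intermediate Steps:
Z(v) = 2 + v (Z(v) = v + 2 = 2 + v)
f(B) = 2 + B**2 (f(B) = (2 + 0) + B*B = 2 + B**2)
f(16) - 1*(-35) = (2 + 16**2) - 1*(-35) = (2 + 256) + 35 = 258 + 35 = 293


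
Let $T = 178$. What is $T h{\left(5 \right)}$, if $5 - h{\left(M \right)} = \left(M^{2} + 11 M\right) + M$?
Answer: $-14240$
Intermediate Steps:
$h{\left(M \right)} = 5 - M^{2} - 12 M$ ($h{\left(M \right)} = 5 - \left(\left(M^{2} + 11 M\right) + M\right) = 5 - \left(M^{2} + 12 M\right) = 5 - M^{2} - 12 M$)
$T h{\left(5 \right)} = 178 \left(5 - 5^{2} - 60\right) = 178 \left(5 - 25 - 60\right) = 178 \left(-80\right) = -14240$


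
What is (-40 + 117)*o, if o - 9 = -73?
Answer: -4928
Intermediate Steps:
o = -64 (o = 9 - 73 = -64)
(-40 + 117)*o = (-40 + 117)*(-64) = 77*(-64) = -4928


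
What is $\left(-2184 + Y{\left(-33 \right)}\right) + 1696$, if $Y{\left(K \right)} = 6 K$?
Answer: $-686$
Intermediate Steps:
$\left(-2184 + Y{\left(-33 \right)}\right) + 1696 = \left(-2184 + 6 \left(-33\right)\right) + 1696 = \left(-2184 - 198\right) + 1696 = -2382 + 1696 = -686$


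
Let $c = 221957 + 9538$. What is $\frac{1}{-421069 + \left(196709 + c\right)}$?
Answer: $\frac{1}{7135} \approx 0.00014015$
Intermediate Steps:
$c = 231495$
$\frac{1}{-421069 + \left(196709 + c\right)} = \frac{1}{-421069 + \left(196709 + 231495\right)} = \frac{1}{-421069 + 428204} = \frac{1}{7135}$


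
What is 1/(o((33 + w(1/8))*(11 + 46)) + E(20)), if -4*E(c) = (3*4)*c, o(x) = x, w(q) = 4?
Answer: 1/2049 ≈ 0.00048804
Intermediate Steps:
E(c) = -3*c (E(c) = -3*4*c/4 = -3*c)
1/(o((33 + w(1/8))*(11 + 46)) + E(20)) = 1/((33 + 4)*(11 + 46) - 3*20) = 1/(37*57 - 60) = 1/(2109 - 60) = 1/2049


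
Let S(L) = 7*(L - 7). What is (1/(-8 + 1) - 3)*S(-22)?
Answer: 638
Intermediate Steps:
S(L) = -49 + 7*L (S(L) = 7*(-7 + L) = -49 + 7*L)
(1/(-8 + 1) - 3)*S(-22) = (1/(-8 + 1) - 3)*(-49 + 7*(-22)) = (1/(-7) - 3)*(-49 - 154) = (-⅐ - 3)*(-203) = -22/7*(-203) = 638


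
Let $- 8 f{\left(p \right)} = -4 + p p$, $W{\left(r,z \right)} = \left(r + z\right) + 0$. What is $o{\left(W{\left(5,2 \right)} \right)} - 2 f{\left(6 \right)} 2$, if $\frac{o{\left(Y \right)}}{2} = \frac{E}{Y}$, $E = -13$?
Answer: $- \frac{416}{7} \approx -59.429$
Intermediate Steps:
$W{\left(r,z \right)} = r + z$
$f{\left(p \right)} = \frac{1}{2} - \frac{p^{2}}{8}$ ($f{\left(p \right)} = - \frac{-4 + p p}{8} = - \frac{-4 + p^{2}}{8} = \frac{1}{2} - \frac{p^{2}}{8}$)
$o{\left(Y \right)} = - \frac{26}{Y}$ ($o{\left(Y \right)} = 2 \left(- \frac{13}{Y}\right) = - \frac{26}{Y}$)
$o{\left(W{\left(5,2 \right)} \right)} - 2 f{\left(6 \right)} 2 = - \frac{26}{5 + 2} - 2 \left(\frac{1}{2} - \frac{6^{2}}{8}\right) 2 = - \frac{26}{7} - 2 \left(\frac{1}{2} - \frac{9}{2}\right) 2 = \left(-26\right) \frac{1}{7} - 2 \left(\frac{1}{2} - \frac{9}{2}\right) 2 = - \frac{26 \left(-2\right) \left(-4\right) 2}{7} = - \frac{26 \cdot 8 \cdot 2}{7} = \left(- \frac{26}{7}\right) 16 = - \frac{416}{7}$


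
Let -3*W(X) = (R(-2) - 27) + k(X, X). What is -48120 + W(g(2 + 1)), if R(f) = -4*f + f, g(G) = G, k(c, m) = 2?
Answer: -144341/3 ≈ -48114.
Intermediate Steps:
R(f) = -3*f
W(X) = 19/3 (W(X) = -((-3*(-2) - 27) + 2)/3 = -((6 - 27) + 2)/3 = -(-21 + 2)/3 = -⅓*(-19) = 19/3)
-48120 + W(g(2 + 1)) = -48120 + 19/3 = -144341/3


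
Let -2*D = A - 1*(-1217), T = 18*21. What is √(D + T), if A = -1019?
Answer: 3*√31 ≈ 16.703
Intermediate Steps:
T = 378
D = -99 (D = -(-1019 - 1*(-1217))/2 = -(-1019 + 1217)/2 = -½*198 = -99)
√(D + T) = √(-99 + 378) = √279 = 3*√31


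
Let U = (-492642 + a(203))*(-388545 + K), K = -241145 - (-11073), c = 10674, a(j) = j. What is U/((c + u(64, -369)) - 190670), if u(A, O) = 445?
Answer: -304631136863/179551 ≈ -1.6966e+6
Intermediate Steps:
K = -230072 (K = -241145 - 1*(-11073) = -241145 + 11073 = -230072)
U = 304631136863 (U = (-492642 + 203)*(-388545 - 230072) = -492439*(-618617) = 304631136863)
U/((c + u(64, -369)) - 190670) = 304631136863/((10674 + 445) - 190670) = 304631136863/(11119 - 190670) = 304631136863/(-179551) = 304631136863*(-1/179551) = -304631136863/179551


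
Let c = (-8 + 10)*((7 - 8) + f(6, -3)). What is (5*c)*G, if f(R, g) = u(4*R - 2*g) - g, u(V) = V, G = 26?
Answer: 8320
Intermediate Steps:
f(R, g) = -3*g + 4*R (f(R, g) = (4*R - 2*g) - g = (-2*g + 4*R) - g = -3*g + 4*R)
c = 64 (c = (-8 + 10)*((7 - 8) + (-3*(-3) + 4*6)) = 2*(-1 + (9 + 24)) = 2*(-1 + 33) = 2*32 = 64)
(5*c)*G = (5*64)*26 = 320*26 = 8320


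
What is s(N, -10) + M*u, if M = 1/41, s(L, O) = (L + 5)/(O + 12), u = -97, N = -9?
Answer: -179/41 ≈ -4.3659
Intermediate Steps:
s(L, O) = (5 + L)/(12 + O)
M = 1/41 ≈ 0.024390
s(N, -10) + M*u = (5 - 9)/(12 - 10) + (1/41)*(-97) = -4/2 - 97/41 = (½)*(-4) - 97/41 = -2 - 97/41 = -179/41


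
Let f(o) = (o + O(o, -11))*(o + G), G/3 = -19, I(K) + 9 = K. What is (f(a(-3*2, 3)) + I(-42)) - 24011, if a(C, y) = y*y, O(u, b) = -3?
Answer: -24350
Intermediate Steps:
I(K) = -9 + K
a(C, y) = y²
G = -57 (G = 3*(-19) = -57)
f(o) = (-57 + o)*(-3 + o) (f(o) = (o - 3)*(o - 57) = (-3 + o)*(-57 + o) = (-57 + o)*(-3 + o))
(f(a(-3*2, 3)) + I(-42)) - 24011 = ((171 + (3²)² - 60*3²) + (-9 - 42)) - 24011 = ((171 + 9² - 60*9) - 51) - 24011 = ((171 + 81 - 540) - 51) - 24011 = (-288 - 51) - 24011 = -339 - 24011 = -24350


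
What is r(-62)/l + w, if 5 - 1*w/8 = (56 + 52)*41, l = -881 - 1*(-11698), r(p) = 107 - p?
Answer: -382748559/10817 ≈ -35384.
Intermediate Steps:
l = 10817 (l = -881 + 11698 = 10817)
w = -35384 (w = 40 - 8*(56 + 52)*41 = 40 - 864*41 = 40 - 8*4428 = 40 - 35424 = -35384)
r(-62)/l + w = (107 - 1*(-62))/10817 - 35384 = (107 + 62)*(1/10817) - 35384 = 169*(1/10817) - 35384 = 169/10817 - 35384 = -382748559/10817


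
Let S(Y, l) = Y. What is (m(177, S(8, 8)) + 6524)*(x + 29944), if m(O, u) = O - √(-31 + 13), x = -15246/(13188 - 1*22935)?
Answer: 217320439246/1083 - 32431046*I*√2/361 ≈ 2.0067e+8 - 1.2705e+5*I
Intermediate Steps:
x = 1694/1083 (x = -15246/(13188 - 22935) = -15246/(-9747) = -15246*(-1/9747) = 1694/1083 ≈ 1.5642)
m(O, u) = O - 3*I*√2 (m(O, u) = O - √(-18) = O - 3*I*√2)
(m(177, S(8, 8)) + 6524)*(x + 29944) = ((177 - 3*I*√2) + 6524)*(1694/1083 + 29944) = (6701 - 3*I*√2)*(32431046/1083) = 217320439246/1083 - 32431046*I*√2/361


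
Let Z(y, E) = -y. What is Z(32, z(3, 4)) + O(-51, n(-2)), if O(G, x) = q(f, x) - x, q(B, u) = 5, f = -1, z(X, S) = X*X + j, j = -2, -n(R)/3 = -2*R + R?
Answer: -21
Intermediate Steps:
n(R) = 3*R (n(R) = -3*(-2*R + R) = -(-3)*R = 3*R)
z(X, S) = -2 + X**2 (z(X, S) = X*X - 2 = X**2 - 2 = -2 + X**2)
O(G, x) = 5 - x
Z(32, z(3, 4)) + O(-51, n(-2)) = -1*32 + (5 - 3*(-2)) = -32 + (5 - 1*(-6)) = -32 + (5 + 6) = -32 + 11 = -21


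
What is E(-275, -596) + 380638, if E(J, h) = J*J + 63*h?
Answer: 418715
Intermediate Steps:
E(J, h) = J² + 63*h
E(-275, -596) + 380638 = ((-275)² + 63*(-596)) + 380638 = (75625 - 37548) + 380638 = 38077 + 380638 = 418715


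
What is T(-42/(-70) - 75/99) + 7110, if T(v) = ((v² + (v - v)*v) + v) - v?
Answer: 193570426/27225 ≈ 7110.0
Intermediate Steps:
T(v) = v² (T(v) = ((v² + 0*v) + v) - v = ((v² + 0) + v) - v = (v² + v) - v = (v + v²) - v = v²)
T(-42/(-70) - 75/99) + 7110 = (-42/(-70) - 75/99)² + 7110 = (-42*(-1/70) - 75*1/99)² + 7110 = (⅗ - 25/33)² + 7110 = (-26/165)² + 7110 = 676/27225 + 7110 = 193570426/27225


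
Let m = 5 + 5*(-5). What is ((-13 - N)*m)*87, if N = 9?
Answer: 38280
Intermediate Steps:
m = -20 (m = 5 - 25 = -20)
((-13 - N)*m)*87 = ((-13 - 1*9)*(-20))*87 = ((-13 - 9)*(-20))*87 = -22*(-20)*87 = 440*87 = 38280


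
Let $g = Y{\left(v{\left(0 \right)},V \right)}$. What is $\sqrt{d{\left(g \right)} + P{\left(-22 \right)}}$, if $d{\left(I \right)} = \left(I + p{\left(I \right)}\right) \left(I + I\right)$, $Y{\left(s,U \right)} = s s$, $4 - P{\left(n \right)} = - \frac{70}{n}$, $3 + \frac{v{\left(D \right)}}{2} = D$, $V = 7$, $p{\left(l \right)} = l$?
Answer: $\frac{3 \sqrt{69707}}{11} \approx 72.006$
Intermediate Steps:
$v{\left(D \right)} = -6 + 2 D$
$P{\left(n \right)} = 4 + \frac{70}{n}$ ($P{\left(n \right)} = 4 - - \frac{70}{n} = 4 + \frac{70}{n}$)
$Y{\left(s,U \right)} = s^{2}$
$g = 36$ ($g = \left(-6 + 2 \cdot 0\right)^{2} = \left(-6 + 0\right)^{2} = \left(-6\right)^{2} = 36$)
$d{\left(I \right)} = 4 I^{2}$ ($d{\left(I \right)} = \left(I + I\right) \left(I + I\right) = 2 I 2 I = 4 I^{2}$)
$\sqrt{d{\left(g \right)} + P{\left(-22 \right)}} = \sqrt{4 \cdot 36^{2} + \left(4 + \frac{70}{-22}\right)} = \sqrt{4 \cdot 1296 + \left(4 + 70 \left(- \frac{1}{22}\right)\right)} = \sqrt{5184 + \left(4 - \frac{35}{11}\right)} = \sqrt{5184 + \frac{9}{11}} = \sqrt{\frac{57033}{11}} = \frac{3 \sqrt{69707}}{11}$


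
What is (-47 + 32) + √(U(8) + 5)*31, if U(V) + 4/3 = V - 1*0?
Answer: -15 + 31*√105/3 ≈ 90.885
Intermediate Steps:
U(V) = -4/3 + V (U(V) = -4/3 + (V - 1*0) = -4/3 + (V + 0) = -4/3 + V)
(-47 + 32) + √(U(8) + 5)*31 = (-47 + 32) + √((-4/3 + 8) + 5)*31 = -15 + √(20/3 + 5)*31 = -15 + √(35/3)*31 = -15 + (√105/3)*31 = -15 + 31*√105/3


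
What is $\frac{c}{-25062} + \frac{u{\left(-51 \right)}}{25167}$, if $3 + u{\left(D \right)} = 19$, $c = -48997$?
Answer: $\frac{137056499}{70081706} \approx 1.9557$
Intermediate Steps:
$u{\left(D \right)} = 16$ ($u{\left(D \right)} = -3 + 19 = 16$)
$\frac{c}{-25062} + \frac{u{\left(-51 \right)}}{25167} = - \frac{48997}{-25062} + \frac{16}{25167} = \left(-48997\right) \left(- \frac{1}{25062}\right) + 16 \cdot \frac{1}{25167} = \frac{48997}{25062} + \frac{16}{25167} = \frac{137056499}{70081706}$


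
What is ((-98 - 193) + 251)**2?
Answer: 1600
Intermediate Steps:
((-98 - 193) + 251)**2 = (-291 + 251)**2 = (-40)**2 = 1600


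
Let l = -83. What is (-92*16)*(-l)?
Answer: -122176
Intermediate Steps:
(-92*16)*(-l) = (-92*16)*(-1*(-83)) = -1472*83 = -122176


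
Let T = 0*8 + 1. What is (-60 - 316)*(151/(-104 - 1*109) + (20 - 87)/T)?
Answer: 5422672/213 ≈ 25459.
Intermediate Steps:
T = 1 (T = 0 + 1 = 1)
(-60 - 316)*(151/(-104 - 1*109) + (20 - 87)/T) = (-60 - 316)*(151/(-104 - 1*109) + (20 - 87)/1) = -376*(151/(-104 - 109) - 67*1) = -376*(151/(-213) - 67) = -376*(151*(-1/213) - 67) = -376*(-151/213 - 67) = -376*(-14422/213) = 5422672/213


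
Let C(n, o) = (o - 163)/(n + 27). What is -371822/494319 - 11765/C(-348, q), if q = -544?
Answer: -266727244627/49926219 ≈ -5342.4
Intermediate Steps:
C(n, o) = (-163 + o)/(27 + n)
-371822/494319 - 11765/C(-348, q) = -371822/494319 - 11765*(27 - 348)/(-163 - 544) = -371822*1/494319 - 11765/(-707/(-321)) = -371822/494319 - 11765/((-1/321*(-707))) = -371822/494319 - 11765/707/321 = -371822/494319 - 11765*321/707 = -371822/494319 - 3776565/707 = -266727244627/49926219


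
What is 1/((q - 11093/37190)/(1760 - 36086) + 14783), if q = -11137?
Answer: 1276583940/18872154581143 ≈ 6.7644e-5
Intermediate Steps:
1/((q - 11093/37190)/(1760 - 36086) + 14783) = 1/((-11137 - 11093/37190)/(1760 - 36086) + 14783) = 1/((-11137 - 11093*1/37190)/(-34326) + 14783) = 1/((-11137 - 11093/37190)*(-1/34326) + 14783) = 1/(-414196123/37190*(-1/34326) + 14783) = 1/(414196123/1276583940 + 14783) = 1/(18872154581143/1276583940) = 1276583940/18872154581143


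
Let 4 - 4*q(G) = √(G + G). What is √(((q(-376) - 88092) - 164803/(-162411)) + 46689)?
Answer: √(-1092047571775209 - 26377332921*I*√47)/162411 ≈ 0.016847 - 203.47*I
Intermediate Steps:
q(G) = 1 - √2*√G/4 (q(G) = 1 - √(G + G)/4 = 1 - √2*√G/4)
√(((q(-376) - 88092) - 164803/(-162411)) + 46689) = √((((1 - √2*√(-376)/4) - 88092) - 164803/(-162411)) + 46689) = √((((1 - √2*2*I*√94/4) - 88092) - 164803*(-1/162411)) + 46689) = √((((1 - I*√47) - 88092) + 164803/162411) + 46689) = √(((-88091 - I*√47) + 164803/162411) + 46689) = √((-14306782598/162411 - I*√47) + 46689) = √(-6723975419/162411 - I*√47)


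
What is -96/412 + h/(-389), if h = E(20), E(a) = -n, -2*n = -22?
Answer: -8203/40067 ≈ -0.20473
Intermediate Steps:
n = 11 (n = -1/2*(-22) = 11)
E(a) = -11 (E(a) = -1*11 = -11)
h = -11
-96/412 + h/(-389) = -96/412 - 11/(-389) = -96*1/412 - 11*(-1/389) = -24/103 + 11/389 = -8203/40067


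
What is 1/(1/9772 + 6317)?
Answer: 9772/61729725 ≈ 0.00015830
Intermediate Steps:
1/(1/9772 + 6317) = 1/(61729725/9772) = 9772/61729725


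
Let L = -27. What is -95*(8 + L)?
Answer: 1805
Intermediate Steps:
-95*(8 + L) = -95*(8 - 27) = -95*(-19) = 1805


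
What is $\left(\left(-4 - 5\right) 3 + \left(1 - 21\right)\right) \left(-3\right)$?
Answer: $141$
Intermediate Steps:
$\left(\left(-4 - 5\right) 3 + \left(1 - 21\right)\right) \left(-3\right) = \left(\left(-9\right) 3 - 20\right) \left(-3\right) = \left(-27 - 20\right) \left(-3\right) = \left(-47\right) \left(-3\right) = 141$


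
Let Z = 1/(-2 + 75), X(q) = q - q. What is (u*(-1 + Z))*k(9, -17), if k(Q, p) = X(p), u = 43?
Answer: 0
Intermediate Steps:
X(q) = 0
k(Q, p) = 0
Z = 1/73 ≈ 0.013699
(u*(-1 + Z))*k(9, -17) = (43*(-1 + 1/73))*0 = (43*(-72/73))*0 = -3096/73*0 = 0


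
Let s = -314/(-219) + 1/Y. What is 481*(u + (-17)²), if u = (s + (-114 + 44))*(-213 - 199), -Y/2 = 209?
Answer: 628316187941/45771 ≈ 1.3727e+7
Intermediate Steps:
Y = -418 (Y = -2*209 = -418)
s = 131033/91542 (s = -314/(-219) + 1/(-418) = -314*(-1/219) + 1*(-1/418) = 314/219 - 1/418 = 131033/91542 ≈ 1.4314)
u = 1293042842/45771 (u = (131033/91542 + (-114 + 44))*(-213 - 199) = (131033/91542 - 70)*(-412) = -6276907/91542*(-412) = 1293042842/45771 ≈ 28250.)
481*(u + (-17)²) = 481*(1293042842/45771 + (-17)²) = 481*(1293042842/45771 + 289) = 481*(1306270661/45771) = 628316187941/45771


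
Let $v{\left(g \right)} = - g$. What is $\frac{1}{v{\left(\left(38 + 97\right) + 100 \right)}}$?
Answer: $- \frac{1}{235} \approx -0.0042553$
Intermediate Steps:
$\frac{1}{v{\left(\left(38 + 97\right) + 100 \right)}} = \frac{1}{\left(-1\right) \left(\left(38 + 97\right) + 100\right)} = \frac{1}{\left(-1\right) \left(135 + 100\right)} = \frac{1}{\left(-1\right) 235} = \frac{1}{-235} = - \frac{1}{235}$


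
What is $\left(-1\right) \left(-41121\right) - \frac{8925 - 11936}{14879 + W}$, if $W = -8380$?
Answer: $\frac{267248390}{6499} \approx 41121.0$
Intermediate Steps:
$\left(-1\right) \left(-41121\right) - \frac{8925 - 11936}{14879 + W} = \left(-1\right) \left(-41121\right) - \frac{8925 - 11936}{14879 - 8380} = 41121 - - \frac{3011}{6499} = 41121 + \frac{3011}{6499} = \frac{267248390}{6499}$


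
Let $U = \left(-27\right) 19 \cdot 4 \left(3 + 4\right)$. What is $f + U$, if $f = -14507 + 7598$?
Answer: $-21273$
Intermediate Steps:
$U = -14364$ ($U = - 513 \cdot 4 \cdot 7 = \left(-513\right) 28 = -14364$)
$f = -6909$
$f + U = -6909 - 14364 = -21273$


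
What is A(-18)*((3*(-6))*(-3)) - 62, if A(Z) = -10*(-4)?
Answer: 2098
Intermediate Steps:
A(Z) = 40
A(-18)*((3*(-6))*(-3)) - 62 = 40*((3*(-6))*(-3)) - 62 = 40*(-18*(-3)) - 62 = 40*54 - 62 = 2160 - 62 = 2098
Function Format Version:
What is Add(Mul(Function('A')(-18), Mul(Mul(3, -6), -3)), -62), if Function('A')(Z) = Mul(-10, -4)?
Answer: 2098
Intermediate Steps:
Function('A')(Z) = 40
Add(Mul(Function('A')(-18), Mul(Mul(3, -6), -3)), -62) = Add(Mul(40, Mul(Mul(3, -6), -3)), -62) = Add(Mul(40, Mul(-18, -3)), -62) = Add(Mul(40, 54), -62) = Add(2160, -62) = 2098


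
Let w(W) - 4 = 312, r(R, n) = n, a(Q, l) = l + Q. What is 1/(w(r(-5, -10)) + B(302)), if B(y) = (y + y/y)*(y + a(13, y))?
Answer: 1/187267 ≈ 5.3400e-6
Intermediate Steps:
a(Q, l) = Q + l
B(y) = (1 + y)*(13 + 2*y) (B(y) = (y + y/y)*(y + (13 + y)) = (y + 1)*(13 + 2*y) = (1 + y)*(13 + 2*y))
w(W) = 316 (w(W) = 4 + 312 = 316)
1/(w(r(-5, -10)) + B(302)) = 1/(316 + (13 + 2*302² + 15*302)) = 1/(316 + (13 + 2*91204 + 4530)) = 1/(316 + (13 + 182408 + 4530)) = 1/(316 + 186951) = 1/187267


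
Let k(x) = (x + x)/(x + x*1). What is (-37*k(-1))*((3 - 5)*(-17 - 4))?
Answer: -1554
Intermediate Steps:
k(x) = 1 (k(x) = (2*x)/(x + x) = (2*x)/((2*x)) = (2*x)*(1/(2*x)) = 1)
(-37*k(-1))*((3 - 5)*(-17 - 4)) = (-37*1)*((3 - 5)*(-17 - 4)) = -(-74)*(-21) = -37*42 = -1554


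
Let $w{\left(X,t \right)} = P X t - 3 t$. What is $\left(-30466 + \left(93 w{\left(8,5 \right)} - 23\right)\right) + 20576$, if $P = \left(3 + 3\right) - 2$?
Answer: $3572$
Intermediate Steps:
$P = 4$ ($P = 6 - 2 = 4$)
$w{\left(X,t \right)} = - 3 t + 4 X t$ ($w{\left(X,t \right)} = 4 X t - 3 t = - 3 t + 4 X t$)
$\left(-30466 + \left(93 w{\left(8,5 \right)} - 23\right)\right) + 20576 = \left(-30466 - \left(23 - 93 \cdot 5 \left(-3 + 4 \cdot 8\right)\right)\right) + 20576 = \left(-30466 - \left(23 - 93 \cdot 5 \left(-3 + 32\right)\right)\right) + 20576 = \left(-30466 - \left(23 - 93 \cdot 5 \cdot 29\right)\right) + 20576 = \left(-30466 + \left(93 \cdot 145 - 23\right)\right) + 20576 = \left(-30466 + \left(13485 - 23\right)\right) + 20576 = \left(-30466 + 13462\right) + 20576 = -17004 + 20576 = 3572$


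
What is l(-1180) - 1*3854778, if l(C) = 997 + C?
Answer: -3854961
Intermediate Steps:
l(-1180) - 1*3854778 = (997 - 1180) - 1*3854778 = -183 - 3854778 = -3854961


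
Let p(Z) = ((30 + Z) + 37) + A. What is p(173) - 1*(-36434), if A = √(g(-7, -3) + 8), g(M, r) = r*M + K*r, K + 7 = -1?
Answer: 36674 + √53 ≈ 36681.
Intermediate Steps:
K = -8 (K = -7 - 1 = -8)
g(M, r) = -8*r + M*r (g(M, r) = r*M - 8*r = M*r - 8*r = -8*r + M*r)
A = √53 (A = √(-3*(-8 - 7) + 8) = √(-3*(-15) + 8) = √(45 + 8) = √53 ≈ 7.2801)
p(Z) = 67 + Z + √53 (p(Z) = ((30 + Z) + 37) + √53 = (67 + Z) + √53 = 67 + Z + √53)
p(173) - 1*(-36434) = (67 + 173 + √53) - 1*(-36434) = (240 + √53) + 36434 = 36674 + √53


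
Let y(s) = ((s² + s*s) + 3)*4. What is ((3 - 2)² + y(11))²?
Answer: 962361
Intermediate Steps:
y(s) = 12 + 8*s² (y(s) = ((s² + s²) + 3)*4 = (2*s² + 3)*4 = (3 + 2*s²)*4 = 12 + 8*s²)
((3 - 2)² + y(11))² = ((3 - 2)² + (12 + 8*11²))² = (1² + (12 + 8*121))² = (1 + (12 + 968))² = (1 + 980)² = 981² = 962361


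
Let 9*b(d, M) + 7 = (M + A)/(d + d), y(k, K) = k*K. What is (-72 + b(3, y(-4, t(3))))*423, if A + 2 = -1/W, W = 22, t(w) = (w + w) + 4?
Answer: -4107095/132 ≈ -31114.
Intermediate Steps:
t(w) = 4 + 2*w (t(w) = 2*w + 4 = 4 + 2*w)
y(k, K) = K*k
A = -45/22 (A = -2 - 1/22 = -45/22 ≈ -2.0455)
b(d, M) = -7/9 + (-45/22 + M)/(18*d) (b(d, M) = -7/9 + ((M - 45/22)/(d + d))/9 = -7/9 + ((-45/22 + M)/((2*d)))/9 = -7/9 + ((-45/22 + M)*(1/(2*d)))/9 = -7/9 + ((-45/22 + M)/(2*d))/9 = -7/9 + (-45/22 + M)/(18*d))
(-72 + b(3, y(-4, t(3))))*423 = (-72 + (1/396)*(-45 - 308*3 + 22*((4 + 2*3)*(-4)))/3)*423 = (-72 + (1/396)*(⅓)*(-45 - 924 + 22*((4 + 6)*(-4))))*423 = (-72 + (1/396)*(⅓)*(-45 - 924 + 22*(10*(-4))))*423 = (-72 + (1/396)*(⅓)*(-45 - 924 + 22*(-40)))*423 = (-72 + (1/396)*(⅓)*(-45 - 924 - 880))*423 = (-72 + (1/396)*(⅓)*(-1849))*423 = (-72 - 1849/1188)*423 = -87385/1188*423 = -4107095/132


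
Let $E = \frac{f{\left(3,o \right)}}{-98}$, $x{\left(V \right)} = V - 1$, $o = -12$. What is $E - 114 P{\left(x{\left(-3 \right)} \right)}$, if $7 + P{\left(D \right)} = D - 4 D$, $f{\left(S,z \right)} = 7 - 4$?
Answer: $- \frac{55863}{98} \approx -570.03$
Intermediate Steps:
$x{\left(V \right)} = -1 + V$
$f{\left(S,z \right)} = 3$
$P{\left(D \right)} = -7 - 3 D$ ($P{\left(D \right)} = -7 + \left(D - 4 D\right) = -7 - 3 D$)
$E = - \frac{3}{98}$ ($E = \frac{3}{-98} = 3 \left(- \frac{1}{98}\right) = - \frac{3}{98} \approx -0.030612$)
$E - 114 P{\left(x{\left(-3 \right)} \right)} = - \frac{3}{98} - 114 \left(-7 - 3 \left(-1 - 3\right)\right) = - \frac{3}{98} - 114 \left(-7 - -12\right) = - \frac{3}{98} - 114 \left(-7 + 12\right) = - \frac{3}{98} - 570 = - \frac{55863}{98}$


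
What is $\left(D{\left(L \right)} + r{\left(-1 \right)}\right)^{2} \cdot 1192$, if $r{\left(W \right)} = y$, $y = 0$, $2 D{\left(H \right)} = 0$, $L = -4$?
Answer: $0$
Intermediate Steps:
$D{\left(H \right)} = 0$ ($D{\left(H \right)} = \frac{1}{2} \cdot 0 = 0$)
$r{\left(W \right)} = 0$
$\left(D{\left(L \right)} + r{\left(-1 \right)}\right)^{2} \cdot 1192 = \left(0 + 0\right)^{2} \cdot 1192 = 0^{2} \cdot 1192 = 0 \cdot 1192 = 0$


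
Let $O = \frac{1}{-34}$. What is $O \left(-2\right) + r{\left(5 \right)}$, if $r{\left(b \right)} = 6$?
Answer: $\frac{103}{17} \approx 6.0588$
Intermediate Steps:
$O = - \frac{1}{34} \approx -0.029412$
$O \left(-2\right) + r{\left(5 \right)} = \left(- \frac{1}{34}\right) \left(-2\right) + 6 = \frac{1}{17} + 6 = \frac{103}{17}$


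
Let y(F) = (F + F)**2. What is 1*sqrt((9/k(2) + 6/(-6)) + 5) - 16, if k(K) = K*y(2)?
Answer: -16 + sqrt(274)/8 ≈ -13.931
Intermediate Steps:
y(F) = 4*F**2 (y(F) = (2*F)**2 = 4*F**2)
k(K) = 16*K (k(K) = K*(4*2**2) = K*(4*4) = K*16 = 16*K)
1*sqrt((9/k(2) + 6/(-6)) + 5) - 16 = 1*sqrt((9/((16*2)) + 6/(-6)) + 5) - 16 = 1*sqrt((9/32 + 6*(-1/6)) + 5) - 16 = 1*sqrt((9*(1/32) - 1) + 5) - 16 = 1*sqrt((9/32 - 1) + 5) - 16 = 1*sqrt(-23/32 + 5) - 16 = 1*sqrt(137/32) - 16 = 1*(sqrt(274)/8) - 16 = sqrt(274)/8 - 16 = -16 + sqrt(274)/8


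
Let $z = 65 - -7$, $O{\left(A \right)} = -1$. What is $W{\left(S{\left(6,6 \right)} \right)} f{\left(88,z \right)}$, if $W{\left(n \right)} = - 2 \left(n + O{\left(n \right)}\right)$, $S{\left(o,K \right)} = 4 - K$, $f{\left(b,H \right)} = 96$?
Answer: $576$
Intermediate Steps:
$z = 72$ ($z = 65 + 7 = 72$)
$W{\left(n \right)} = 2 - 2 n$ ($W{\left(n \right)} = - 2 \left(n - 1\right) = - 2 \left(-1 + n\right) = 2 - 2 n$)
$W{\left(S{\left(6,6 \right)} \right)} f{\left(88,z \right)} = \left(2 - 2 \left(4 - 6\right)\right) 96 = \left(2 - -4\right) 96 = \left(2 + 4\right) 96 = 6 \cdot 96 = 576$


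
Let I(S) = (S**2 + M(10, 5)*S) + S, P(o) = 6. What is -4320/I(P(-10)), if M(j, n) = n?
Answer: -60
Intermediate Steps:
I(S) = S**2 + 6*S (I(S) = (S**2 + 5*S) + S = S**2 + 6*S)
-4320/I(P(-10)) = -4320*1/(6*(6 + 6)) = -4320/(6*12) = -4320/72 = -4320*1/72 = -60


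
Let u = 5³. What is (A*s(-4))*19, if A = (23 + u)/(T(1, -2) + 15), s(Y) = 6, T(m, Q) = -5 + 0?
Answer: 8436/5 ≈ 1687.2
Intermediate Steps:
T(m, Q) = -5
u = 125
A = 74/5 (A = (23 + 125)/(-5 + 15) = 148/10 = 148*(⅒) = 74/5 ≈ 14.800)
(A*s(-4))*19 = ((74/5)*6)*19 = (444/5)*19 = 8436/5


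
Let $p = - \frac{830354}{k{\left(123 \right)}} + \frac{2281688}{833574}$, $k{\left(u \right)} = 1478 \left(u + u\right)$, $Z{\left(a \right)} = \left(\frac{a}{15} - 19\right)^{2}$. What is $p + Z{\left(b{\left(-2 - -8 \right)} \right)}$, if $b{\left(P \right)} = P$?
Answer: $\frac{218729429138249}{631411465650} \approx 346.41$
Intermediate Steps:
$Z{\left(a \right)} = \left(-19 + \frac{a}{15}\right)^{2}$ ($Z{\left(a \right)} = \left(a \frac{1}{15} - 19\right)^{2} = \left(\frac{a}{15} - 19\right)^{2} = \left(-19 + \frac{a}{15}\right)^{2}$)
$k{\left(u \right)} = 2956 u$ ($k{\left(u \right)} = 1478 \cdot 2 u = 2956 u$)
$p = \frac{11452739279}{25256458626}$ ($p = - \frac{830354}{2956 \cdot 123} + \frac{2281688}{833574} = - \frac{830354}{363588} + 2281688 \cdot \frac{1}{833574} = \left(-830354\right) \frac{1}{363588} + \frac{1140844}{416787} = - \frac{415177}{181794} + \frac{1140844}{416787} = \frac{11452739279}{25256458626} \approx 0.45346$)
$p + Z{\left(b{\left(-2 - -8 \right)} \right)} = \frac{11452739279}{25256458626} + \frac{\left(-285 - -6\right)^{2}}{225} = \frac{11452739279}{25256458626} + \frac{\left(-285 + \left(-2 + 8\right)\right)^{2}}{225} = \frac{11452739279}{25256458626} + \frac{\left(-285 + 6\right)^{2}}{225} = \frac{11452739279}{25256458626} + \frac{\left(-279\right)^{2}}{225} = \frac{11452739279}{25256458626} + \frac{1}{225} \cdot 77841 = \frac{11452739279}{25256458626} + \frac{8649}{25} = \frac{218729429138249}{631411465650}$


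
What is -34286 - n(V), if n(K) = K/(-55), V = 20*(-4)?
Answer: -377162/11 ≈ -34287.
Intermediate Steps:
V = -80
n(K) = -K/55 (n(K) = K*(-1/55) = -K/55)
-34286 - n(V) = -34286 - (-1)*(-80)/55 = -34286 - 1*16/11 = -34286 - 16/11 = -377162/11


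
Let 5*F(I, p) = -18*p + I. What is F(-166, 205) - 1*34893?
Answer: -178321/5 ≈ -35664.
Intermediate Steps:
F(I, p) = -18*p/5 + I/5 (F(I, p) = (-18*p + I)/5 = (I - 18*p)/5 = -18*p/5 + I/5)
F(-166, 205) - 1*34893 = (-18/5*205 + (⅕)*(-166)) - 1*34893 = (-738 - 166/5) - 34893 = -3856/5 - 34893 = -178321/5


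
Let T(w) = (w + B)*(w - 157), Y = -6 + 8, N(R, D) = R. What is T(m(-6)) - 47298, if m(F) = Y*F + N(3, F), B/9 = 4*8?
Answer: -93612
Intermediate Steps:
B = 288 (B = 9*(4*8) = 9*32 = 288)
Y = 2
m(F) = 3 + 2*F (m(F) = 2*F + 3 = 3 + 2*F)
T(w) = (-157 + w)*(288 + w) (T(w) = (w + 288)*(w - 157) = (288 + w)*(-157 + w) = (-157 + w)*(288 + w))
T(m(-6)) - 47298 = (-45216 + (3 + 2*(-6))² + 131*(3 + 2*(-6))) - 47298 = (-45216 + (3 - 12)² + 131*(3 - 12)) - 47298 = (-45216 + (-9)² + 131*(-9)) - 47298 = (-45216 + 81 - 1179) - 47298 = -46314 - 47298 = -93612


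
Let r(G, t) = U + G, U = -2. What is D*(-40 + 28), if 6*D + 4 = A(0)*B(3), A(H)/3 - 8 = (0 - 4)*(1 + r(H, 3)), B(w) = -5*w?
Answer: 1088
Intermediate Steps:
r(G, t) = -2 + G
A(H) = 36 - 12*H (A(H) = 24 + 3*((0 - 4)*(1 + (-2 + H))) = 24 + 3*(-4*(-1 + H)) = 24 + 3*(4 - 4*H) = 24 + (12 - 12*H) = 36 - 12*H)
D = -272/3 (D = -⅔ + ((36 - 12*0)*(-5*3))/6 = -⅔ + ((36 + 0)*(-15))/6 = -⅔ + (36*(-15))/6 = -⅔ + (⅙)*(-540) = -⅔ - 90 = -272/3 ≈ -90.667)
D*(-40 + 28) = -272*(-40 + 28)/3 = -272/3*(-12) = 1088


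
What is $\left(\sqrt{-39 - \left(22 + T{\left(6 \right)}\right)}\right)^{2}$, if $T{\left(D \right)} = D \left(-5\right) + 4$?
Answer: $-35$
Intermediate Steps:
$T{\left(D \right)} = 4 - 5 D$ ($T{\left(D \right)} = - 5 D + 4 = 4 - 5 D$)
$\left(\sqrt{-39 - \left(22 + T{\left(6 \right)}\right)}\right)^{2} = \left(\sqrt{-39 - \left(26 - 30\right)}\right)^{2} = \left(\sqrt{-39 - -4}\right)^{2} = \left(\sqrt{-39 + \left(-22 + 26\right)}\right)^{2} = \left(\sqrt{-39 + 4}\right)^{2} = \left(\sqrt{-35}\right)^{2} = \left(i \sqrt{35}\right)^{2} = -35$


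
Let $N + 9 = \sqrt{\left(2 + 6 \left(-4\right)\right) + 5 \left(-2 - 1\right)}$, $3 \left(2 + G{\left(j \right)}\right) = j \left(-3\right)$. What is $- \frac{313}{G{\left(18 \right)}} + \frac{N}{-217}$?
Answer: $\frac{68101}{4340} - \frac{i \sqrt{37}}{217} \approx 15.691 - 0.028031 i$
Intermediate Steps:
$G{\left(j \right)} = -2 - j$ ($G{\left(j \right)} = -2 + \frac{j \left(-3\right)}{3} = -2 + \frac{\left(-3\right) j}{3} = -2 - j$)
$N = -9 + i \sqrt{37}$ ($N = -9 + \sqrt{\left(2 + 6 \left(-4\right)\right) + 5 \left(-2 - 1\right)} = -9 + \sqrt{\left(2 - 24\right) + 5 \left(-3\right)} = -9 + \sqrt{-22 - 15} = -9 + \sqrt{-37} = -9 + i \sqrt{37} \approx -9.0 + 6.0828 i$)
$- \frac{313}{G{\left(18 \right)}} + \frac{N}{-217} = - \frac{313}{-2 - 18} + \frac{-9 + i \sqrt{37}}{-217} = - \frac{313}{-2 - 18} + \left(-9 + i \sqrt{37}\right) \left(- \frac{1}{217}\right) = - \frac{313}{-20} + \left(\frac{9}{217} - \frac{i \sqrt{37}}{217}\right) = \left(-313\right) \left(- \frac{1}{20}\right) + \left(\frac{9}{217} - \frac{i \sqrt{37}}{217}\right) = \frac{313}{20} + \left(\frac{9}{217} - \frac{i \sqrt{37}}{217}\right) = \frac{68101}{4340} - \frac{i \sqrt{37}}{217}$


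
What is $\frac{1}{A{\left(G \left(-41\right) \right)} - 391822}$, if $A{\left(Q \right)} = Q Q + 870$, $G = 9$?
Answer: $- \frac{1}{254791} \approx -3.9248 \cdot 10^{-6}$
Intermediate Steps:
$A{\left(Q \right)} = 870 + Q^{2}$ ($A{\left(Q \right)} = Q^{2} + 870 = 870 + Q^{2}$)
$\frac{1}{A{\left(G \left(-41\right) \right)} - 391822} = \frac{1}{\left(870 + \left(9 \left(-41\right)\right)^{2}\right) - 391822} = \frac{1}{\left(870 + \left(-369\right)^{2}\right) - 391822} = \frac{1}{\left(870 + 136161\right) - 391822} = \frac{1}{137031 - 391822} = \frac{1}{-254791} = - \frac{1}{254791}$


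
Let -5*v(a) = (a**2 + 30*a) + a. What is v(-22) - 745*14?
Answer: -51952/5 ≈ -10390.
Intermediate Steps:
v(a) = -31*a/5 - a**2/5 (v(a) = -((a**2 + 30*a) + a)/5 = -(a**2 + 31*a)/5 = -31*a/5 - a**2/5)
v(-22) - 745*14 = -1/5*(-22)*(31 - 22) - 745*14 = -1/5*(-22)*9 - 10430 = 198/5 - 10430 = -51952/5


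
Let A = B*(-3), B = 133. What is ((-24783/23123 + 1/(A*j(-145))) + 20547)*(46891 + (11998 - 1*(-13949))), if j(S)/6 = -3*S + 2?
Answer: 952686353293735121/636599313 ≈ 1.4965e+9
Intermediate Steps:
j(S) = 12 - 18*S (j(S) = 6*(-3*S + 2) = 6*(2 - 3*S) = 12 - 18*S)
A = -399 (A = 133*(-3) = -399)
((-24783/23123 + 1/(A*j(-145))) + 20547)*(46891 + (11998 - 1*(-13949))) = ((-24783/23123 + 1/((-399)*(12 - 18*(-145)))) + 20547)*(46891 + (11998 - 1*(-13949))) = ((-24783*1/23123 - 1/(399*(12 + 2610))) + 20547)*(46891 + (11998 + 13949)) = ((-24783/23123 - 1/399/2622) + 20547)*(46891 + 25947) = ((-24783/23123 - 1/399*1/2622) + 20547)*72838 = ((-24783/23123 - 1/1046178) + 20547)*72838 = (-1364602763/1273198626 + 20547)*72838 = (26159047565659/1273198626)*72838 = 952686353293735121/636599313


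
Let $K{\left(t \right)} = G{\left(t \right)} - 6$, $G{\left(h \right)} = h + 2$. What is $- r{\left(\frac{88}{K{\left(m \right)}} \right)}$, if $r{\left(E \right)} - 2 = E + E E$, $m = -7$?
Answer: $-58$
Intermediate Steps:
$G{\left(h \right)} = 2 + h$
$K{\left(t \right)} = -4 + t$ ($K{\left(t \right)} = \left(2 + t\right) - 6 = -4 + t$)
$r{\left(E \right)} = 2 + E + E^{2}$ ($r{\left(E \right)} = 2 + \left(E + E E\right) = 2 + \left(E + E^{2}\right) = 2 + E + E^{2}$)
$- r{\left(\frac{88}{K{\left(m \right)}} \right)} = - (2 + \frac{88}{-4 - 7} + \left(\frac{88}{-4 - 7}\right)^{2}) = - (2 + \frac{88}{-11} + \left(\frac{88}{-11}\right)^{2}) = - (2 + 88 \left(- \frac{1}{11}\right) + \left(88 \left(- \frac{1}{11}\right)\right)^{2}) = - (2 - 8 + \left(-8\right)^{2}) = - (2 - 8 + 64) = \left(-1\right) 58 = -58$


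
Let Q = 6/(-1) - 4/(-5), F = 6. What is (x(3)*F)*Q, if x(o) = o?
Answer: -468/5 ≈ -93.600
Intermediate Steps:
Q = -26/5 (Q = 6*(-1) - 4*(-1/5) = -6 + 4/5 = -26/5 ≈ -5.2000)
(x(3)*F)*Q = (3*6)*(-26/5) = 18*(-26/5) = -468/5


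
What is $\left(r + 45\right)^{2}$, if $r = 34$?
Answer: $6241$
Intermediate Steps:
$\left(r + 45\right)^{2} = \left(34 + 45\right)^{2} = 79^{2} = 6241$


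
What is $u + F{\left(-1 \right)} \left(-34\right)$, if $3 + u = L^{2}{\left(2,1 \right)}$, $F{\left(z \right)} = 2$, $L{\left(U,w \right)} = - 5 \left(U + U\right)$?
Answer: $329$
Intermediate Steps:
$L{\left(U,w \right)} = - 10 U$ ($L{\left(U,w \right)} = - 5 \cdot 2 U = - 10 U$)
$u = 397$ ($u = -3 + \left(\left(-10\right) 2\right)^{2} = -3 + \left(-20\right)^{2} = -3 + 400 = 397$)
$u + F{\left(-1 \right)} \left(-34\right) = 397 + 2 \left(-34\right) = 397 - 68 = 329$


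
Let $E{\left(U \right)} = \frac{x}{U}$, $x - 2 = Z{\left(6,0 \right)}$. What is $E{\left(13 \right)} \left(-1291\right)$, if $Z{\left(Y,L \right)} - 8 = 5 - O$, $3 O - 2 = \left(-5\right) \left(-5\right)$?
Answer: $- \frac{7746}{13} \approx -595.85$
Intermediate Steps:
$O = 9$ ($O = \frac{2}{3} + \frac{\left(-5\right) \left(-5\right)}{3} = \frac{2}{3} + \frac{1}{3} \cdot 25 = \frac{2}{3} + \frac{25}{3} = 9$)
$Z{\left(Y,L \right)} = 4$ ($Z{\left(Y,L \right)} = 8 + \left(5 - 9\right) = 8 - 4 = 4$)
$x = 6$ ($x = 2 + 4 = 6$)
$E{\left(U \right)} = \frac{6}{U}$
$E{\left(13 \right)} \left(-1291\right) = \frac{6}{13} \left(-1291\right) = - \frac{7746}{13}$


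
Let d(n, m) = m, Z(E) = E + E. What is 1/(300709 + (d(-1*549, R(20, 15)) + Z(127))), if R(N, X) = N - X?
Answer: 1/300968 ≈ 3.3226e-6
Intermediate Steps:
Z(E) = 2*E
1/(300709 + (d(-1*549, R(20, 15)) + Z(127))) = 1/(300709 + ((20 - 1*15) + 2*127)) = 1/(300709 + ((20 - 15) + 254)) = 1/(300709 + (5 + 254)) = 1/(300709 + 259) = 1/300968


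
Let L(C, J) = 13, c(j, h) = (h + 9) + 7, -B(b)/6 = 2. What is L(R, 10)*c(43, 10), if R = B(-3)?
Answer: 338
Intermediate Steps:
B(b) = -12 (B(b) = -6*2 = -12)
R = -12
c(j, h) = 16 + h (c(j, h) = (9 + h) + 7 = 16 + h)
L(R, 10)*c(43, 10) = 13*(16 + 10) = 13*26 = 338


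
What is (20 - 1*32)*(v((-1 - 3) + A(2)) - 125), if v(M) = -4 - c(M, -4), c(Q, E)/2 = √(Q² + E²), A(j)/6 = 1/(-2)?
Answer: 1548 + 24*√65 ≈ 1741.5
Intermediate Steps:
A(j) = -3 (A(j) = 6/(-2) = 6*(-½) = -3)
c(Q, E) = 2*√(E² + Q²) (c(Q, E) = 2*√(Q² + E²) = 2*√(E² + Q²))
v(M) = -4 - 2*√(16 + M²) (v(M) = -4 - 2*√((-4)² + M²) = -4 - 2*√(16 + M²))
(20 - 1*32)*(v((-1 - 3) + A(2)) - 125) = (20 - 1*32)*((-4 - 2*√(16 + ((-1 - 3) - 3)²)) - 125) = (20 - 32)*((-4 - 2*√(16 + (-4 - 3)²)) - 125) = -12*((-4 - 2*√(16 + (-7)²)) - 125) = -12*((-4 - 2*√(16 + 49)) - 125) = -12*((-4 - 2*√65) - 125) = -12*(-129 - 2*√65) = 1548 + 24*√65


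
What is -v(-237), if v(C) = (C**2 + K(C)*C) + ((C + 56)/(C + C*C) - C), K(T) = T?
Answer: -6296544719/55932 ≈ -1.1258e+5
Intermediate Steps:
v(C) = -C + 2*C**2 + (56 + C)/(C + C**2) (v(C) = (C**2 + C*C) + ((C + 56)/(C + C*C) - C) = (C**2 + C**2) + ((56 + C)/(C + C**2) - C) = 2*C**2 + ((56 + C)/(C + C**2) - C) = 2*C**2 + (-C + (56 + C)/(C + C**2)) = -C + 2*C**2 + (56 + C)/(C + C**2))
-v(-237) = -(56 - 237 + (-237)**3 - 1*(-237)**2 + 2*(-237)**4)/((-237)*(1 - 237)) = -(-1)*(56 - 237 - 13312053 - 1*56169 + 2*3154956561)/(237*(-236)) = -(-1)*(-1)*(56 - 237 - 13312053 - 56169 + 6309913122)/(237*236) = -(-1)*(-1)*6296544719/(237*236) = -1*6296544719/55932 = -6296544719/55932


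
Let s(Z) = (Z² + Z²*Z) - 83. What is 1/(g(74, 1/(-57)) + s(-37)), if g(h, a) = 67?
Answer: -1/49300 ≈ -2.0284e-5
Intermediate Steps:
s(Z) = -83 + Z² + Z³ (s(Z) = (Z² + Z³) - 83 = -83 + Z² + Z³)
1/(g(74, 1/(-57)) + s(-37)) = 1/(67 + (-83 + (-37)² + (-37)³)) = 1/(67 + (-83 + 1369 - 50653)) = 1/(67 - 49367) = 1/(-49300) = -1/49300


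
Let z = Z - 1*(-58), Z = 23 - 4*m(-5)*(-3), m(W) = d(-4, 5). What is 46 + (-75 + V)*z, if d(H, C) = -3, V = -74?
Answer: -6659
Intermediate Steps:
m(W) = -3
Z = -13 (Z = 23 - 4*(-3)*(-3) = 23 + 12*(-3) = 23 - 36 = -13)
z = 45 (z = -13 - 1*(-58) = -13 + 58 = 45)
46 + (-75 + V)*z = 46 + (-75 - 74)*45 = 46 - 149*45 = 46 - 6705 = -6659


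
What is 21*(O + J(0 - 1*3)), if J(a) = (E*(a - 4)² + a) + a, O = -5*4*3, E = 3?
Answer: 1701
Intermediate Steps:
O = -60 (O = -20*3 = -60)
J(a) = 2*a + 3*(-4 + a)² (J(a) = (3*(a - 4)² + a) + a = (3*(-4 + a)² + a) + a = (a + 3*(-4 + a)²) + a = 2*a + 3*(-4 + a)²)
21*(O + J(0 - 1*3)) = 21*(-60 + (2*(0 - 1*3) + 3*(-4 + (0 - 1*3))²)) = 21*(-60 + (2*(0 - 3) + 3*(-4 + (0 - 3))²)) = 21*(-60 + (2*(-3) + 3*(-4 - 3)²)) = 21*(-60 + (-6 + 3*(-7)²)) = 21*(-60 + (-6 + 3*49)) = 21*(-60 + (-6 + 147)) = 21*(-60 + 141) = 21*81 = 1701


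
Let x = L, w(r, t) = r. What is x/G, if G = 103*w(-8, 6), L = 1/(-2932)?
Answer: 1/2415968 ≈ 4.1391e-7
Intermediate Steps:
L = -1/2932 ≈ -0.00034106
x = -1/2932 ≈ -0.00034106
G = -824 (G = 103*(-8) = -824)
x/G = -1/2932/(-824) = -1/2932*(-1/824) = 1/2415968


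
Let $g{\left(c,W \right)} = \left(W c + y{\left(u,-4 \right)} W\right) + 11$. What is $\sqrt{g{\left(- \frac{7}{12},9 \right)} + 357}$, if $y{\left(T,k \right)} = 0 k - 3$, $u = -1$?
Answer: $\frac{\sqrt{1343}}{2} \approx 18.323$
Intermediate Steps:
$y{\left(T,k \right)} = -3$ ($y{\left(T,k \right)} = 0 - 3 = -3$)
$g{\left(c,W \right)} = 11 - 3 W + W c$ ($g{\left(c,W \right)} = \left(W c - 3 W\right) + 11 = \left(- 3 W + W c\right) + 11 = 11 - 3 W + W c$)
$\sqrt{g{\left(- \frac{7}{12},9 \right)} + 357} = \sqrt{\left(11 - 27 + 9 \left(- \frac{7}{12}\right)\right) + 357} = \sqrt{\left(11 - 27 - \frac{21}{4}\right) + 357} = \sqrt{- \frac{85}{4} + 357} = \sqrt{\frac{1343}{4}} = \frac{\sqrt{1343}}{2}$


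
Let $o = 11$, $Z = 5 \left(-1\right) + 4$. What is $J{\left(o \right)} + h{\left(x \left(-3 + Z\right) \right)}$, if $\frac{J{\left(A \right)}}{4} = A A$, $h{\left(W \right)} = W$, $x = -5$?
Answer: $504$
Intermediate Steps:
$Z = -1$ ($Z = -5 + 4 = -1$)
$J{\left(A \right)} = 4 A^{2}$ ($J{\left(A \right)} = 4 A A = 4 A^{2}$)
$J{\left(o \right)} + h{\left(x \left(-3 + Z\right) \right)} = 4 \cdot 11^{2} - 5 \left(-3 - 1\right) = 4 \cdot 121 - -20 = 484 + 20 = 504$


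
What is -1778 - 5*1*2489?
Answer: -14223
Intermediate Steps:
-1778 - 5*1*2489 = -1778 - 5*2489 = -1778 - 12445 = -14223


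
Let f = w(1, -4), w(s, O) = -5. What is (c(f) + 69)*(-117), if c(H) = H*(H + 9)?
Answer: -5733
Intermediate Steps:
f = -5
c(H) = H*(9 + H)
(c(f) + 69)*(-117) = (-5*(9 - 5) + 69)*(-117) = (-5*4 + 69)*(-117) = (-20 + 69)*(-117) = 49*(-117) = -5733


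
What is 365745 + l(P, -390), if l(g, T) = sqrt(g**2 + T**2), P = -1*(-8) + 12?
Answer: 365745 + 50*sqrt(61) ≈ 3.6614e+5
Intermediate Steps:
P = 20 (P = 8 + 12 = 20)
l(g, T) = sqrt(T**2 + g**2)
365745 + l(P, -390) = 365745 + sqrt((-390)**2 + 20**2) = 365745 + sqrt(152100 + 400) = 365745 + sqrt(152500) = 365745 + 50*sqrt(61)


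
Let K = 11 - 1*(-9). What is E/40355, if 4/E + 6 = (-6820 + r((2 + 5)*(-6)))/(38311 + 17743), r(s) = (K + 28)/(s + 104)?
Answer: -868837/53659236400 ≈ -1.6192e-5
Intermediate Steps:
K = 20 (K = 11 + 9 = 20)
r(s) = 48/(104 + s) (r(s) = (20 + 28)/(s + 104) = 48/(104 + s))
E = -868837/1329680 (E = 4/(-6 + (-6820 + 48/(104 + (2 + 5)*(-6)))/(38311 + 17743)) = 4/(-6 + (-6820 + 48/(104 + 7*(-6)))/56054) = 4/(-6 + (-6820 + 48/(104 - 42))*(1/56054)) = 4/(-6 + (-6820 + 48/62)*(1/56054)) = 4/(-6 + (-6820 + 48*(1/62))*(1/56054)) = 4/(-6 + (-6820 + 24/31)*(1/56054)) = 4/(-6 - 211396/31*1/56054) = 4/(-6 - 105698/868837) = 4/(-5318720/868837) = 4*(-868837/5318720) = -868837/1329680 ≈ -0.65342)
E/40355 = -868837/1329680/40355 = -868837/1329680*1/40355 = -868837/53659236400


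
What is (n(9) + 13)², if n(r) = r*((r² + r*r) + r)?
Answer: 2408704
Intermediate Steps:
n(r) = r*(r + 2*r²) (n(r) = r*((r² + r²) + r) = r*(2*r² + r) = r*(r + 2*r²))
(n(9) + 13)² = (9²*(1 + 2*9) + 13)² = (81*(1 + 18) + 13)² = (81*19 + 13)² = (1539 + 13)² = 1552² = 2408704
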